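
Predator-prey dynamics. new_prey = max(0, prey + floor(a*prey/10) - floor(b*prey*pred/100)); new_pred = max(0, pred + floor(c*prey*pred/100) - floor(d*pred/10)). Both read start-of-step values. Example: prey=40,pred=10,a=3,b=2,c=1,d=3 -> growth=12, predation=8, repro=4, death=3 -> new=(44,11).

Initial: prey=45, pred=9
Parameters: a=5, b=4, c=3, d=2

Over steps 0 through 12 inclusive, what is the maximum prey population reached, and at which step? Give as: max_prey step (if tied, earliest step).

Step 1: prey: 45+22-16=51; pred: 9+12-1=20
Step 2: prey: 51+25-40=36; pred: 20+30-4=46
Step 3: prey: 36+18-66=0; pred: 46+49-9=86
Step 4: prey: 0+0-0=0; pred: 86+0-17=69
Step 5: prey: 0+0-0=0; pred: 69+0-13=56
Step 6: prey: 0+0-0=0; pred: 56+0-11=45
Step 7: prey: 0+0-0=0; pred: 45+0-9=36
Step 8: prey: 0+0-0=0; pred: 36+0-7=29
Step 9: prey: 0+0-0=0; pred: 29+0-5=24
Step 10: prey: 0+0-0=0; pred: 24+0-4=20
Step 11: prey: 0+0-0=0; pred: 20+0-4=16
Step 12: prey: 0+0-0=0; pred: 16+0-3=13
Max prey = 51 at step 1

Answer: 51 1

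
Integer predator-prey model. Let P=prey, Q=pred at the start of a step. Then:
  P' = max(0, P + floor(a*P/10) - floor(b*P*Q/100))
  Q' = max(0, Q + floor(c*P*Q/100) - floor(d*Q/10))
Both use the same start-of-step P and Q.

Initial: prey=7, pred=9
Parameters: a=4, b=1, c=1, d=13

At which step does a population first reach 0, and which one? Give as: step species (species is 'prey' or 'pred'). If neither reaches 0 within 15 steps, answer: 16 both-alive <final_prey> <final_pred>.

Step 1: prey: 7+2-0=9; pred: 9+0-11=0
First extinction: pred at step 1

Answer: 1 pred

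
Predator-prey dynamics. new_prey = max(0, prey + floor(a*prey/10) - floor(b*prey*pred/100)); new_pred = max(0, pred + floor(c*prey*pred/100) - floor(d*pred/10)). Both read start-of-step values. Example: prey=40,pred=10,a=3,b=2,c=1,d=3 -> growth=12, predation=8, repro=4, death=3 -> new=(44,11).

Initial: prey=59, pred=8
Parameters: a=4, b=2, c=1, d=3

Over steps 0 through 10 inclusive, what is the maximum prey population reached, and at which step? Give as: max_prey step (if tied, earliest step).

Answer: 99 3

Derivation:
Step 1: prey: 59+23-9=73; pred: 8+4-2=10
Step 2: prey: 73+29-14=88; pred: 10+7-3=14
Step 3: prey: 88+35-24=99; pred: 14+12-4=22
Step 4: prey: 99+39-43=95; pred: 22+21-6=37
Step 5: prey: 95+38-70=63; pred: 37+35-11=61
Step 6: prey: 63+25-76=12; pred: 61+38-18=81
Step 7: prey: 12+4-19=0; pred: 81+9-24=66
Step 8: prey: 0+0-0=0; pred: 66+0-19=47
Step 9: prey: 0+0-0=0; pred: 47+0-14=33
Step 10: prey: 0+0-0=0; pred: 33+0-9=24
Max prey = 99 at step 3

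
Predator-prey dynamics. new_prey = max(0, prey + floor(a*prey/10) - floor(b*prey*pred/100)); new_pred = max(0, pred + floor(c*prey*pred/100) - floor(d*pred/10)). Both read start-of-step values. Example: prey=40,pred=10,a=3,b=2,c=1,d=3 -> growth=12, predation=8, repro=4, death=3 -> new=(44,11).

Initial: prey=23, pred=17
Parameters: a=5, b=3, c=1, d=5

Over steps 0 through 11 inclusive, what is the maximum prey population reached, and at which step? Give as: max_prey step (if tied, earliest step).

Answer: 248 10

Derivation:
Step 1: prey: 23+11-11=23; pred: 17+3-8=12
Step 2: prey: 23+11-8=26; pred: 12+2-6=8
Step 3: prey: 26+13-6=33; pred: 8+2-4=6
Step 4: prey: 33+16-5=44; pred: 6+1-3=4
Step 5: prey: 44+22-5=61; pred: 4+1-2=3
Step 6: prey: 61+30-5=86; pred: 3+1-1=3
Step 7: prey: 86+43-7=122; pred: 3+2-1=4
Step 8: prey: 122+61-14=169; pred: 4+4-2=6
Step 9: prey: 169+84-30=223; pred: 6+10-3=13
Step 10: prey: 223+111-86=248; pred: 13+28-6=35
Step 11: prey: 248+124-260=112; pred: 35+86-17=104
Max prey = 248 at step 10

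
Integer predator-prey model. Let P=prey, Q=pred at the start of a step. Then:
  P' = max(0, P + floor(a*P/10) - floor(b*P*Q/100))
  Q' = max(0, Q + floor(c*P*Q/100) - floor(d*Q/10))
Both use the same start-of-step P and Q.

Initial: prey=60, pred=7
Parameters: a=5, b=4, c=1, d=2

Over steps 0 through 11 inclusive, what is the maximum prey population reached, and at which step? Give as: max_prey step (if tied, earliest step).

Step 1: prey: 60+30-16=74; pred: 7+4-1=10
Step 2: prey: 74+37-29=82; pred: 10+7-2=15
Step 3: prey: 82+41-49=74; pred: 15+12-3=24
Step 4: prey: 74+37-71=40; pred: 24+17-4=37
Step 5: prey: 40+20-59=1; pred: 37+14-7=44
Step 6: prey: 1+0-1=0; pred: 44+0-8=36
Step 7: prey: 0+0-0=0; pred: 36+0-7=29
Step 8: prey: 0+0-0=0; pred: 29+0-5=24
Step 9: prey: 0+0-0=0; pred: 24+0-4=20
Step 10: prey: 0+0-0=0; pred: 20+0-4=16
Step 11: prey: 0+0-0=0; pred: 16+0-3=13
Max prey = 82 at step 2

Answer: 82 2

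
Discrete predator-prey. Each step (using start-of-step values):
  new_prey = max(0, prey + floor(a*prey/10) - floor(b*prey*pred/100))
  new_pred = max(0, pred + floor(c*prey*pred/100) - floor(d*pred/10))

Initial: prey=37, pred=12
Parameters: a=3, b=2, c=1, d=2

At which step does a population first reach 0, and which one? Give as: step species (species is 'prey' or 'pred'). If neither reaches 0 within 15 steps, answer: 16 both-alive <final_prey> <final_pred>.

Answer: 16 both-alive 5 10

Derivation:
Step 1: prey: 37+11-8=40; pred: 12+4-2=14
Step 2: prey: 40+12-11=41; pred: 14+5-2=17
Step 3: prey: 41+12-13=40; pred: 17+6-3=20
Step 4: prey: 40+12-16=36; pred: 20+8-4=24
Step 5: prey: 36+10-17=29; pred: 24+8-4=28
Step 6: prey: 29+8-16=21; pred: 28+8-5=31
Step 7: prey: 21+6-13=14; pred: 31+6-6=31
Step 8: prey: 14+4-8=10; pred: 31+4-6=29
Step 9: prey: 10+3-5=8; pred: 29+2-5=26
Step 10: prey: 8+2-4=6; pred: 26+2-5=23
Step 11: prey: 6+1-2=5; pred: 23+1-4=20
Step 12: prey: 5+1-2=4; pred: 20+1-4=17
Step 13: prey: 4+1-1=4; pred: 17+0-3=14
Step 14: prey: 4+1-1=4; pred: 14+0-2=12
Step 15: prey: 4+1-0=5; pred: 12+0-2=10
No extinction within 15 steps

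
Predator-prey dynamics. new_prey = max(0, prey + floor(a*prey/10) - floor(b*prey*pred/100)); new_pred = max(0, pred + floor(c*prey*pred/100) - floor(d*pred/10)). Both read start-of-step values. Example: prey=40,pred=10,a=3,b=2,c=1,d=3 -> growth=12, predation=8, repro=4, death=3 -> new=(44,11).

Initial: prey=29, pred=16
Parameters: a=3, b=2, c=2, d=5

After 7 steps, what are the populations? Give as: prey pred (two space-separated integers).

Answer: 21 15

Derivation:
Step 1: prey: 29+8-9=28; pred: 16+9-8=17
Step 2: prey: 28+8-9=27; pred: 17+9-8=18
Step 3: prey: 27+8-9=26; pred: 18+9-9=18
Step 4: prey: 26+7-9=24; pred: 18+9-9=18
Step 5: prey: 24+7-8=23; pred: 18+8-9=17
Step 6: prey: 23+6-7=22; pred: 17+7-8=16
Step 7: prey: 22+6-7=21; pred: 16+7-8=15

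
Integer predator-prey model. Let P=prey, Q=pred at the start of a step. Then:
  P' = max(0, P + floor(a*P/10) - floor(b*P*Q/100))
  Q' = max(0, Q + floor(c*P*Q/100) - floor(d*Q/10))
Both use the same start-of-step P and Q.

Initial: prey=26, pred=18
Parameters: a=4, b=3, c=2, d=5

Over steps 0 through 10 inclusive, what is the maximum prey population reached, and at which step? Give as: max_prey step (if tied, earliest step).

Answer: 37 10

Derivation:
Step 1: prey: 26+10-14=22; pred: 18+9-9=18
Step 2: prey: 22+8-11=19; pred: 18+7-9=16
Step 3: prey: 19+7-9=17; pred: 16+6-8=14
Step 4: prey: 17+6-7=16; pred: 14+4-7=11
Step 5: prey: 16+6-5=17; pred: 11+3-5=9
Step 6: prey: 17+6-4=19; pred: 9+3-4=8
Step 7: prey: 19+7-4=22; pred: 8+3-4=7
Step 8: prey: 22+8-4=26; pred: 7+3-3=7
Step 9: prey: 26+10-5=31; pred: 7+3-3=7
Step 10: prey: 31+12-6=37; pred: 7+4-3=8
Max prey = 37 at step 10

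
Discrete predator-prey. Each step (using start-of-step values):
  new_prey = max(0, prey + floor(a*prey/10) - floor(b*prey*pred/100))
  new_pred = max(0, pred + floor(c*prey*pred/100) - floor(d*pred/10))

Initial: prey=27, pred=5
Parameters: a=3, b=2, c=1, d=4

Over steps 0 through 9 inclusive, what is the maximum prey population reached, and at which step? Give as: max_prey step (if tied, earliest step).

Answer: 118 8

Derivation:
Step 1: prey: 27+8-2=33; pred: 5+1-2=4
Step 2: prey: 33+9-2=40; pred: 4+1-1=4
Step 3: prey: 40+12-3=49; pred: 4+1-1=4
Step 4: prey: 49+14-3=60; pred: 4+1-1=4
Step 5: prey: 60+18-4=74; pred: 4+2-1=5
Step 6: prey: 74+22-7=89; pred: 5+3-2=6
Step 7: prey: 89+26-10=105; pred: 6+5-2=9
Step 8: prey: 105+31-18=118; pred: 9+9-3=15
Step 9: prey: 118+35-35=118; pred: 15+17-6=26
Max prey = 118 at step 8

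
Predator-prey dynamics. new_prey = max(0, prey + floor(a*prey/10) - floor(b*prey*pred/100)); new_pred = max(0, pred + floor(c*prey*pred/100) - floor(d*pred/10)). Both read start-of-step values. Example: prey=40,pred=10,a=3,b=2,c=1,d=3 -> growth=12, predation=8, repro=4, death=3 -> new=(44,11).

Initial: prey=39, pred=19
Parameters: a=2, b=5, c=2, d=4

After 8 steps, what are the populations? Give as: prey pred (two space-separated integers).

Step 1: prey: 39+7-37=9; pred: 19+14-7=26
Step 2: prey: 9+1-11=0; pred: 26+4-10=20
Step 3: prey: 0+0-0=0; pred: 20+0-8=12
Step 4: prey: 0+0-0=0; pred: 12+0-4=8
Step 5: prey: 0+0-0=0; pred: 8+0-3=5
Step 6: prey: 0+0-0=0; pred: 5+0-2=3
Step 7: prey: 0+0-0=0; pred: 3+0-1=2
Step 8: prey: 0+0-0=0; pred: 2+0-0=2

Answer: 0 2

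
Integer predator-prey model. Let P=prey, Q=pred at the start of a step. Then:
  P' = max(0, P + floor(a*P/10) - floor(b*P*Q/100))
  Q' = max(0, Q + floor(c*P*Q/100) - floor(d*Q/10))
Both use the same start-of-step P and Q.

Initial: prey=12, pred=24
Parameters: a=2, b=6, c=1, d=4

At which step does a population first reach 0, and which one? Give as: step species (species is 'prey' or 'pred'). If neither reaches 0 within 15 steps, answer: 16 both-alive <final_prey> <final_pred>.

Step 1: prey: 12+2-17=0; pred: 24+2-9=17
First extinction: prey at step 1

Answer: 1 prey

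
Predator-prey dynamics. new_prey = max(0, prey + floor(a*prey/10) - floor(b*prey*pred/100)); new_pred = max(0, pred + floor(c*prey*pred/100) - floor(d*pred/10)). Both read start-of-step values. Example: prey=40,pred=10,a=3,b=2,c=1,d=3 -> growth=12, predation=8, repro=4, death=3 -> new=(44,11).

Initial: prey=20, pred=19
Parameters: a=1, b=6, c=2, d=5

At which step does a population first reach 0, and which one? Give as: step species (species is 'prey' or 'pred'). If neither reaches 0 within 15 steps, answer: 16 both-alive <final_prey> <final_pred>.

Step 1: prey: 20+2-22=0; pred: 19+7-9=17
First extinction: prey at step 1

Answer: 1 prey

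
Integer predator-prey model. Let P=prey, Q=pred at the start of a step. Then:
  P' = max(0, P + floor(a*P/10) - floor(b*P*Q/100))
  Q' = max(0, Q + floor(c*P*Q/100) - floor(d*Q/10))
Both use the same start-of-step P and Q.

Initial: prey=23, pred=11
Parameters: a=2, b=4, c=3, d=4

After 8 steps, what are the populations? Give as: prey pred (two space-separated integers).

Answer: 3 2

Derivation:
Step 1: prey: 23+4-10=17; pred: 11+7-4=14
Step 2: prey: 17+3-9=11; pred: 14+7-5=16
Step 3: prey: 11+2-7=6; pred: 16+5-6=15
Step 4: prey: 6+1-3=4; pred: 15+2-6=11
Step 5: prey: 4+0-1=3; pred: 11+1-4=8
Step 6: prey: 3+0-0=3; pred: 8+0-3=5
Step 7: prey: 3+0-0=3; pred: 5+0-2=3
Step 8: prey: 3+0-0=3; pred: 3+0-1=2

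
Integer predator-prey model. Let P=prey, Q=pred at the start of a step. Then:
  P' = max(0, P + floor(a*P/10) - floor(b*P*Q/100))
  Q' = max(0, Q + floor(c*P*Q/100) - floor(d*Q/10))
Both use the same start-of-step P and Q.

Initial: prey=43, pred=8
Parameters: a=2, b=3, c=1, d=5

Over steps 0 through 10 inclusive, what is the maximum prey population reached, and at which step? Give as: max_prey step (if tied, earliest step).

Step 1: prey: 43+8-10=41; pred: 8+3-4=7
Step 2: prey: 41+8-8=41; pred: 7+2-3=6
Step 3: prey: 41+8-7=42; pred: 6+2-3=5
Step 4: prey: 42+8-6=44; pred: 5+2-2=5
Step 5: prey: 44+8-6=46; pred: 5+2-2=5
Step 6: prey: 46+9-6=49; pred: 5+2-2=5
Step 7: prey: 49+9-7=51; pred: 5+2-2=5
Step 8: prey: 51+10-7=54; pred: 5+2-2=5
Step 9: prey: 54+10-8=56; pred: 5+2-2=5
Step 10: prey: 56+11-8=59; pred: 5+2-2=5
Max prey = 59 at step 10

Answer: 59 10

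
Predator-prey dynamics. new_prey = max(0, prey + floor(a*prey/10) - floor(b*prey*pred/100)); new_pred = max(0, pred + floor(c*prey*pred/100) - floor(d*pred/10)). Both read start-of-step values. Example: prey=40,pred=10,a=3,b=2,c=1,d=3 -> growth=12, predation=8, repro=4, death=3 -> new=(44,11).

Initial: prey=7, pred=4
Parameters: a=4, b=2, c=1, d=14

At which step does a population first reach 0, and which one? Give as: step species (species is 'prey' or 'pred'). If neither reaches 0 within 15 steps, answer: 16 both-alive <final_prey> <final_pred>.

Step 1: prey: 7+2-0=9; pred: 4+0-5=0
First extinction: pred at step 1

Answer: 1 pred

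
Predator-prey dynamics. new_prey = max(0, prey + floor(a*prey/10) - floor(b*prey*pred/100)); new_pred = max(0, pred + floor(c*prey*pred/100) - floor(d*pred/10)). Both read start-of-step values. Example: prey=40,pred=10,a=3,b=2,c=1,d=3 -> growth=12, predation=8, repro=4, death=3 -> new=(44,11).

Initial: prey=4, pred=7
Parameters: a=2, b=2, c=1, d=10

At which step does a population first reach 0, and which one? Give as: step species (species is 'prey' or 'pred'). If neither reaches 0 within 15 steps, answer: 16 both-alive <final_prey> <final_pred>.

Answer: 1 pred

Derivation:
Step 1: prey: 4+0-0=4; pred: 7+0-7=0
First extinction: pred at step 1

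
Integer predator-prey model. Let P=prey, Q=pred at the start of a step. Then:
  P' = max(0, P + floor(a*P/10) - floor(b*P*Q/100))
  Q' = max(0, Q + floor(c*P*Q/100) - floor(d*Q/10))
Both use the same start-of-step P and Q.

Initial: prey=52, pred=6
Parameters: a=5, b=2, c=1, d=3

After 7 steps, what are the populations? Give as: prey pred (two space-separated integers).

Step 1: prey: 52+26-6=72; pred: 6+3-1=8
Step 2: prey: 72+36-11=97; pred: 8+5-2=11
Step 3: prey: 97+48-21=124; pred: 11+10-3=18
Step 4: prey: 124+62-44=142; pred: 18+22-5=35
Step 5: prey: 142+71-99=114; pred: 35+49-10=74
Step 6: prey: 114+57-168=3; pred: 74+84-22=136
Step 7: prey: 3+1-8=0; pred: 136+4-40=100

Answer: 0 100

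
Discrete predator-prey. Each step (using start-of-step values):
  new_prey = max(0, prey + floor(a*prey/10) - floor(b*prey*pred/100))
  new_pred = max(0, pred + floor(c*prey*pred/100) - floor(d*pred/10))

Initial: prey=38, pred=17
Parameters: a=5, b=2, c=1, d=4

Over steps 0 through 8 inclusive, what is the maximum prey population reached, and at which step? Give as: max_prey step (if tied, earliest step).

Step 1: prey: 38+19-12=45; pred: 17+6-6=17
Step 2: prey: 45+22-15=52; pred: 17+7-6=18
Step 3: prey: 52+26-18=60; pred: 18+9-7=20
Step 4: prey: 60+30-24=66; pred: 20+12-8=24
Step 5: prey: 66+33-31=68; pred: 24+15-9=30
Step 6: prey: 68+34-40=62; pred: 30+20-12=38
Step 7: prey: 62+31-47=46; pred: 38+23-15=46
Step 8: prey: 46+23-42=27; pred: 46+21-18=49
Max prey = 68 at step 5

Answer: 68 5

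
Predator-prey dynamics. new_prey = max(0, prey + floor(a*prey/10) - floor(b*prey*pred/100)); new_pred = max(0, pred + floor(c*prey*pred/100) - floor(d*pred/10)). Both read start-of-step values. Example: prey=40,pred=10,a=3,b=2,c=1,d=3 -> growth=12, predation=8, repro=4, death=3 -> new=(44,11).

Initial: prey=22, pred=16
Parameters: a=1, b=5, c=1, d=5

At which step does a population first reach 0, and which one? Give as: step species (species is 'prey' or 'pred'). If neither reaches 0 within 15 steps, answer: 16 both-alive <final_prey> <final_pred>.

Step 1: prey: 22+2-17=7; pred: 16+3-8=11
Step 2: prey: 7+0-3=4; pred: 11+0-5=6
Step 3: prey: 4+0-1=3; pred: 6+0-3=3
Step 4: prey: 3+0-0=3; pred: 3+0-1=2
Step 5: prey: 3+0-0=3; pred: 2+0-1=1
Step 6: prey: 3+0-0=3; pred: 1+0-0=1
Steps 7-15: state stable at prey=3, pred=1 (no change)
No extinction within 15 steps

Answer: 16 both-alive 3 1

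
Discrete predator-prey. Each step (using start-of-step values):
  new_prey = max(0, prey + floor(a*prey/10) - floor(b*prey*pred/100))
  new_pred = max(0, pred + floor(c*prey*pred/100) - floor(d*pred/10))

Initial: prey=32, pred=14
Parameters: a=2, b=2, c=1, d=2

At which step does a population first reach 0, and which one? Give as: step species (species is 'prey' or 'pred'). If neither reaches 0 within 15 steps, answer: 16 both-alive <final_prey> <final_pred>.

Step 1: prey: 32+6-8=30; pred: 14+4-2=16
Step 2: prey: 30+6-9=27; pred: 16+4-3=17
Step 3: prey: 27+5-9=23; pred: 17+4-3=18
Step 4: prey: 23+4-8=19; pred: 18+4-3=19
Step 5: prey: 19+3-7=15; pred: 19+3-3=19
Step 6: prey: 15+3-5=13; pred: 19+2-3=18
Step 7: prey: 13+2-4=11; pred: 18+2-3=17
Step 8: prey: 11+2-3=10; pred: 17+1-3=15
Step 9: prey: 10+2-3=9; pred: 15+1-3=13
Step 10: prey: 9+1-2=8; pred: 13+1-2=12
Step 11: prey: 8+1-1=8; pred: 12+0-2=10
Step 12: prey: 8+1-1=8; pred: 10+0-2=8
Step 13: prey: 8+1-1=8; pred: 8+0-1=7
Step 14: prey: 8+1-1=8; pred: 7+0-1=6
Step 15: prey: 8+1-0=9; pred: 6+0-1=5
No extinction within 15 steps

Answer: 16 both-alive 9 5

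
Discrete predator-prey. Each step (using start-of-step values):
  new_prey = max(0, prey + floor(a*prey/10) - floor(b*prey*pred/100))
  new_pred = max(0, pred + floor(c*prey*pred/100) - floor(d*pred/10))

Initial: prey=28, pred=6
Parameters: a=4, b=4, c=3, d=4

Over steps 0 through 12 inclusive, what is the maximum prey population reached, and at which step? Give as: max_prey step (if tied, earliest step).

Step 1: prey: 28+11-6=33; pred: 6+5-2=9
Step 2: prey: 33+13-11=35; pred: 9+8-3=14
Step 3: prey: 35+14-19=30; pred: 14+14-5=23
Step 4: prey: 30+12-27=15; pred: 23+20-9=34
Step 5: prey: 15+6-20=1; pred: 34+15-13=36
Step 6: prey: 1+0-1=0; pred: 36+1-14=23
Step 7: prey: 0+0-0=0; pred: 23+0-9=14
Step 8: prey: 0+0-0=0; pred: 14+0-5=9
Step 9: prey: 0+0-0=0; pred: 9+0-3=6
Step 10: prey: 0+0-0=0; pred: 6+0-2=4
Step 11: prey: 0+0-0=0; pred: 4+0-1=3
Step 12: prey: 0+0-0=0; pred: 3+0-1=2
Max prey = 35 at step 2

Answer: 35 2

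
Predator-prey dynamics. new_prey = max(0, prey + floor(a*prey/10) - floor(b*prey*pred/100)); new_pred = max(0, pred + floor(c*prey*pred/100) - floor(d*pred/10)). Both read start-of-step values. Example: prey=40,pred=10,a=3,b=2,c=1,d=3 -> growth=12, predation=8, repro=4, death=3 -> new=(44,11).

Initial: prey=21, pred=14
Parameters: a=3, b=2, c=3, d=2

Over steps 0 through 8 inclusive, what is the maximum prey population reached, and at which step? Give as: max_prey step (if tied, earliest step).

Step 1: prey: 21+6-5=22; pred: 14+8-2=20
Step 2: prey: 22+6-8=20; pred: 20+13-4=29
Step 3: prey: 20+6-11=15; pred: 29+17-5=41
Step 4: prey: 15+4-12=7; pred: 41+18-8=51
Step 5: prey: 7+2-7=2; pred: 51+10-10=51
Step 6: prey: 2+0-2=0; pred: 51+3-10=44
Step 7: prey: 0+0-0=0; pred: 44+0-8=36
Step 8: prey: 0+0-0=0; pred: 36+0-7=29
Max prey = 22 at step 1

Answer: 22 1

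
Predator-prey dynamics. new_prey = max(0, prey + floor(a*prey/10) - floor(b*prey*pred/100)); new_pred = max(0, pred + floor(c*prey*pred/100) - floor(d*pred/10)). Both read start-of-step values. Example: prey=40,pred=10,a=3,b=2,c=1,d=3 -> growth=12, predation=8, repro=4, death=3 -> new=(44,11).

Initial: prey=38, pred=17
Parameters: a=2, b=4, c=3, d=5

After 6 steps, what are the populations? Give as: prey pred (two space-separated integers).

Step 1: prey: 38+7-25=20; pred: 17+19-8=28
Step 2: prey: 20+4-22=2; pred: 28+16-14=30
Step 3: prey: 2+0-2=0; pred: 30+1-15=16
Step 4: prey: 0+0-0=0; pred: 16+0-8=8
Step 5: prey: 0+0-0=0; pred: 8+0-4=4
Step 6: prey: 0+0-0=0; pred: 4+0-2=2

Answer: 0 2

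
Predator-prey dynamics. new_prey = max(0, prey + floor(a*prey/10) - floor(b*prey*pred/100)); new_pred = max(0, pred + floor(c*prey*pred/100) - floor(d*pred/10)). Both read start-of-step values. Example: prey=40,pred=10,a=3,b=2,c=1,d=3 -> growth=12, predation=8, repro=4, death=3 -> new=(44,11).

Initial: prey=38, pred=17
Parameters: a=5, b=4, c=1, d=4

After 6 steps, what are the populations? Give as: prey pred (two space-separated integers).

Answer: 25 8

Derivation:
Step 1: prey: 38+19-25=32; pred: 17+6-6=17
Step 2: prey: 32+16-21=27; pred: 17+5-6=16
Step 3: prey: 27+13-17=23; pred: 16+4-6=14
Step 4: prey: 23+11-12=22; pred: 14+3-5=12
Step 5: prey: 22+11-10=23; pred: 12+2-4=10
Step 6: prey: 23+11-9=25; pred: 10+2-4=8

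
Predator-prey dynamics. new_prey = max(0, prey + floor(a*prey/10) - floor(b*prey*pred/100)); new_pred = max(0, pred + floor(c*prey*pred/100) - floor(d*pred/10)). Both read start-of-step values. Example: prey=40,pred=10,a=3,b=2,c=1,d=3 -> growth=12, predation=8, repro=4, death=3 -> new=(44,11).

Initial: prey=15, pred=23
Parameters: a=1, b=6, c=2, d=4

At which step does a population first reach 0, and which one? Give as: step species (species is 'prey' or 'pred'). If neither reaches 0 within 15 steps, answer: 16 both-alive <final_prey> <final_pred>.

Step 1: prey: 15+1-20=0; pred: 23+6-9=20
First extinction: prey at step 1

Answer: 1 prey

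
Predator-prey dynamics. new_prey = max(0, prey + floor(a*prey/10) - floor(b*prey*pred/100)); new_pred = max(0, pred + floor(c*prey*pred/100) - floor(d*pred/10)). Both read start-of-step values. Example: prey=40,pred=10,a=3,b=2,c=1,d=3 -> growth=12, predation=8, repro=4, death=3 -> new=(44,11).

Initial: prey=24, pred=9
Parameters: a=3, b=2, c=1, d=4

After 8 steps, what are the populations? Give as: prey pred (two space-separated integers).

Answer: 72 11

Derivation:
Step 1: prey: 24+7-4=27; pred: 9+2-3=8
Step 2: prey: 27+8-4=31; pred: 8+2-3=7
Step 3: prey: 31+9-4=36; pred: 7+2-2=7
Step 4: prey: 36+10-5=41; pred: 7+2-2=7
Step 5: prey: 41+12-5=48; pred: 7+2-2=7
Step 6: prey: 48+14-6=56; pred: 7+3-2=8
Step 7: prey: 56+16-8=64; pred: 8+4-3=9
Step 8: prey: 64+19-11=72; pred: 9+5-3=11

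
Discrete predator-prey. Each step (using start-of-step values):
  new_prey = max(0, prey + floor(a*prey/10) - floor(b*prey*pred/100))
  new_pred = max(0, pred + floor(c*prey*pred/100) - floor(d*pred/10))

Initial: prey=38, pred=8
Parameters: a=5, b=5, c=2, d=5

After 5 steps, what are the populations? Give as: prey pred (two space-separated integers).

Answer: 11 21

Derivation:
Step 1: prey: 38+19-15=42; pred: 8+6-4=10
Step 2: prey: 42+21-21=42; pred: 10+8-5=13
Step 3: prey: 42+21-27=36; pred: 13+10-6=17
Step 4: prey: 36+18-30=24; pred: 17+12-8=21
Step 5: prey: 24+12-25=11; pred: 21+10-10=21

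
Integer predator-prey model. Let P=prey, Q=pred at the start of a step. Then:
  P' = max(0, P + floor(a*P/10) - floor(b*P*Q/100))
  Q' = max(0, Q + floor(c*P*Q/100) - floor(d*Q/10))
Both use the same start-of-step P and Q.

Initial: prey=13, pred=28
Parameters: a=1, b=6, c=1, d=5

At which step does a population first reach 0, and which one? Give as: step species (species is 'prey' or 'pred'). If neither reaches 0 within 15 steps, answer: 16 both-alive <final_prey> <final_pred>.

Step 1: prey: 13+1-21=0; pred: 28+3-14=17
First extinction: prey at step 1

Answer: 1 prey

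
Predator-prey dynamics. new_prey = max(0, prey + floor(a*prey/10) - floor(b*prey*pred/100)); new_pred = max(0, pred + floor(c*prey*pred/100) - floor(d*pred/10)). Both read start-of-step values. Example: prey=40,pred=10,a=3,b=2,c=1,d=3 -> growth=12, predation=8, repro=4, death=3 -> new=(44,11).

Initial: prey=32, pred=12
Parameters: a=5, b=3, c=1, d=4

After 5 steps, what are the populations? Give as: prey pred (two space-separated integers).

Step 1: prey: 32+16-11=37; pred: 12+3-4=11
Step 2: prey: 37+18-12=43; pred: 11+4-4=11
Step 3: prey: 43+21-14=50; pred: 11+4-4=11
Step 4: prey: 50+25-16=59; pred: 11+5-4=12
Step 5: prey: 59+29-21=67; pred: 12+7-4=15

Answer: 67 15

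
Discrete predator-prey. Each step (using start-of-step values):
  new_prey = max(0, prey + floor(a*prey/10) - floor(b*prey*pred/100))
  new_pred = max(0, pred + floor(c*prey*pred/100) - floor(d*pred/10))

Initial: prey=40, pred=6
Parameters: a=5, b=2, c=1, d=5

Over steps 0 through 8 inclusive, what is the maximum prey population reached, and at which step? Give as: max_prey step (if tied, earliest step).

Answer: 231 6

Derivation:
Step 1: prey: 40+20-4=56; pred: 6+2-3=5
Step 2: prey: 56+28-5=79; pred: 5+2-2=5
Step 3: prey: 79+39-7=111; pred: 5+3-2=6
Step 4: prey: 111+55-13=153; pred: 6+6-3=9
Step 5: prey: 153+76-27=202; pred: 9+13-4=18
Step 6: prey: 202+101-72=231; pred: 18+36-9=45
Step 7: prey: 231+115-207=139; pred: 45+103-22=126
Step 8: prey: 139+69-350=0; pred: 126+175-63=238
Max prey = 231 at step 6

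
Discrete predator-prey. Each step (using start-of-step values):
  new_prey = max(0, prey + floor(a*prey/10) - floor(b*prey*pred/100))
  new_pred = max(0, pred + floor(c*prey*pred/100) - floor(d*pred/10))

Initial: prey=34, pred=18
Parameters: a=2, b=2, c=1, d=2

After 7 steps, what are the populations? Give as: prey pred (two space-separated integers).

Answer: 7 15

Derivation:
Step 1: prey: 34+6-12=28; pred: 18+6-3=21
Step 2: prey: 28+5-11=22; pred: 21+5-4=22
Step 3: prey: 22+4-9=17; pred: 22+4-4=22
Step 4: prey: 17+3-7=13; pred: 22+3-4=21
Step 5: prey: 13+2-5=10; pred: 21+2-4=19
Step 6: prey: 10+2-3=9; pred: 19+1-3=17
Step 7: prey: 9+1-3=7; pred: 17+1-3=15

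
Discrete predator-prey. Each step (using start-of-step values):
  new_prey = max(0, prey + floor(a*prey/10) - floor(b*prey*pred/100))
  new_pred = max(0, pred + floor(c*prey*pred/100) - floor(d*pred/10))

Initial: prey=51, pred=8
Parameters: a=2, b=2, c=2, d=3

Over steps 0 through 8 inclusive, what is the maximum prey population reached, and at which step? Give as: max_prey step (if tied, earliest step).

Answer: 53 1

Derivation:
Step 1: prey: 51+10-8=53; pred: 8+8-2=14
Step 2: prey: 53+10-14=49; pred: 14+14-4=24
Step 3: prey: 49+9-23=35; pred: 24+23-7=40
Step 4: prey: 35+7-28=14; pred: 40+28-12=56
Step 5: prey: 14+2-15=1; pred: 56+15-16=55
Step 6: prey: 1+0-1=0; pred: 55+1-16=40
Step 7: prey: 0+0-0=0; pred: 40+0-12=28
Step 8: prey: 0+0-0=0; pred: 28+0-8=20
Max prey = 53 at step 1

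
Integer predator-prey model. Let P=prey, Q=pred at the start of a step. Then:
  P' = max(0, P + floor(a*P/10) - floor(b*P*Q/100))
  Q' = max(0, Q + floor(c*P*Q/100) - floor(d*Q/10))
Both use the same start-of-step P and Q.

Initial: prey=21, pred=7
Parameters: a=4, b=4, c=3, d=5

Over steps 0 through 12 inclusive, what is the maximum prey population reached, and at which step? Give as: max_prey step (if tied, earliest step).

Answer: 27 3

Derivation:
Step 1: prey: 21+8-5=24; pred: 7+4-3=8
Step 2: prey: 24+9-7=26; pred: 8+5-4=9
Step 3: prey: 26+10-9=27; pred: 9+7-4=12
Step 4: prey: 27+10-12=25; pred: 12+9-6=15
Step 5: prey: 25+10-15=20; pred: 15+11-7=19
Step 6: prey: 20+8-15=13; pred: 19+11-9=21
Step 7: prey: 13+5-10=8; pred: 21+8-10=19
Step 8: prey: 8+3-6=5; pred: 19+4-9=14
Step 9: prey: 5+2-2=5; pred: 14+2-7=9
Step 10: prey: 5+2-1=6; pred: 9+1-4=6
Step 11: prey: 6+2-1=7; pred: 6+1-3=4
Step 12: prey: 7+2-1=8; pred: 4+0-2=2
Max prey = 27 at step 3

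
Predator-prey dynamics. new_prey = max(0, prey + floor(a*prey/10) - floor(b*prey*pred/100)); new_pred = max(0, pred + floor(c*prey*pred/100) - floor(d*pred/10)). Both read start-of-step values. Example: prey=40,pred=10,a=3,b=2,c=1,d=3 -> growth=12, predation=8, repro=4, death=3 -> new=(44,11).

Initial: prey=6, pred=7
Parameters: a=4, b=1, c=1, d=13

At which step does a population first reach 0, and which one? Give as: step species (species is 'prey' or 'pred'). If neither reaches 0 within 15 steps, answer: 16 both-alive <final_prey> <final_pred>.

Answer: 1 pred

Derivation:
Step 1: prey: 6+2-0=8; pred: 7+0-9=0
First extinction: pred at step 1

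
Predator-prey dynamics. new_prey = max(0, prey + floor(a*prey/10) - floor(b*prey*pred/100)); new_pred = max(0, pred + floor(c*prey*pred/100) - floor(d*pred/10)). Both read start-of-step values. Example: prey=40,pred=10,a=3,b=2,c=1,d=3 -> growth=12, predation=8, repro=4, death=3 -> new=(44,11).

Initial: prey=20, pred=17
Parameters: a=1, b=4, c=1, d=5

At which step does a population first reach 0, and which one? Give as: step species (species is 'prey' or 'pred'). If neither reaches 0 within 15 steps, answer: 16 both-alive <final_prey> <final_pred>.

Step 1: prey: 20+2-13=9; pred: 17+3-8=12
Step 2: prey: 9+0-4=5; pred: 12+1-6=7
Step 3: prey: 5+0-1=4; pred: 7+0-3=4
Step 4: prey: 4+0-0=4; pred: 4+0-2=2
Step 5: prey: 4+0-0=4; pred: 2+0-1=1
Step 6: prey: 4+0-0=4; pred: 1+0-0=1
Steps 7-15: state stable at prey=4, pred=1 (no change)
No extinction within 15 steps

Answer: 16 both-alive 4 1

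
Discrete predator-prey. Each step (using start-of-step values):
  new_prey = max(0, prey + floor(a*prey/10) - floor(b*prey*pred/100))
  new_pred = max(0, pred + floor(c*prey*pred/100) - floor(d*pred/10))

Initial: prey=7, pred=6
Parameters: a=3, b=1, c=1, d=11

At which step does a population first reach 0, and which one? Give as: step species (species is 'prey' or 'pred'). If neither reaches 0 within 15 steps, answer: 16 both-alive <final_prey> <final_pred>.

Step 1: prey: 7+2-0=9; pred: 6+0-6=0
First extinction: pred at step 1

Answer: 1 pred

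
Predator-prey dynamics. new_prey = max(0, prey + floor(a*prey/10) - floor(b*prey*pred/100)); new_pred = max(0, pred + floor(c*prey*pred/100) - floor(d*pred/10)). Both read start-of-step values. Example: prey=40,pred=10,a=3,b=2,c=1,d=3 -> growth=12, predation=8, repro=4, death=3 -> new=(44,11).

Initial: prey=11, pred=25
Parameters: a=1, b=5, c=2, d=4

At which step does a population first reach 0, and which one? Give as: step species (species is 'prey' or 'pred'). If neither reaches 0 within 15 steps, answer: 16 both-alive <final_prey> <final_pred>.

Step 1: prey: 11+1-13=0; pred: 25+5-10=20
First extinction: prey at step 1

Answer: 1 prey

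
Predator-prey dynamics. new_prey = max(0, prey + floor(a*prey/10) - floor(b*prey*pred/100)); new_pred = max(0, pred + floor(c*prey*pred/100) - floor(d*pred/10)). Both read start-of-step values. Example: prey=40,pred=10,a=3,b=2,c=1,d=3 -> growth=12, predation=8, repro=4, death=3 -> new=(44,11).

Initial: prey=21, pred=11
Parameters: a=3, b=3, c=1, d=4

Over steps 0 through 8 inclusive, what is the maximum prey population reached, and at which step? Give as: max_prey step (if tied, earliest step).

Answer: 52 8

Derivation:
Step 1: prey: 21+6-6=21; pred: 11+2-4=9
Step 2: prey: 21+6-5=22; pred: 9+1-3=7
Step 3: prey: 22+6-4=24; pred: 7+1-2=6
Step 4: prey: 24+7-4=27; pred: 6+1-2=5
Step 5: prey: 27+8-4=31; pred: 5+1-2=4
Step 6: prey: 31+9-3=37; pred: 4+1-1=4
Step 7: prey: 37+11-4=44; pred: 4+1-1=4
Step 8: prey: 44+13-5=52; pred: 4+1-1=4
Max prey = 52 at step 8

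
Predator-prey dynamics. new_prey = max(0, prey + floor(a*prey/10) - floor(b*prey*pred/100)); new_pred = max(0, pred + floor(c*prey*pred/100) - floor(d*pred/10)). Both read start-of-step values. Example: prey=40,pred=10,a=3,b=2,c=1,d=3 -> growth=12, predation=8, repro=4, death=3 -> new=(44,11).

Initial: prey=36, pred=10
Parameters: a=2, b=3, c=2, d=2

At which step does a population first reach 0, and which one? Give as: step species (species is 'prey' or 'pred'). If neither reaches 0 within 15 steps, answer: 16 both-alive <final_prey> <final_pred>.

Step 1: prey: 36+7-10=33; pred: 10+7-2=15
Step 2: prey: 33+6-14=25; pred: 15+9-3=21
Step 3: prey: 25+5-15=15; pred: 21+10-4=27
Step 4: prey: 15+3-12=6; pred: 27+8-5=30
Step 5: prey: 6+1-5=2; pred: 30+3-6=27
Step 6: prey: 2+0-1=1; pred: 27+1-5=23
Step 7: prey: 1+0-0=1; pred: 23+0-4=19
Step 8: prey: 1+0-0=1; pred: 19+0-3=16
Step 9: prey: 1+0-0=1; pred: 16+0-3=13
Step 10: prey: 1+0-0=1; pred: 13+0-2=11
Step 11: prey: 1+0-0=1; pred: 11+0-2=9
Step 12: prey: 1+0-0=1; pred: 9+0-1=8
Step 13: prey: 1+0-0=1; pred: 8+0-1=7
Step 14: prey: 1+0-0=1; pred: 7+0-1=6
Step 15: prey: 1+0-0=1; pred: 6+0-1=5
No extinction within 15 steps

Answer: 16 both-alive 1 5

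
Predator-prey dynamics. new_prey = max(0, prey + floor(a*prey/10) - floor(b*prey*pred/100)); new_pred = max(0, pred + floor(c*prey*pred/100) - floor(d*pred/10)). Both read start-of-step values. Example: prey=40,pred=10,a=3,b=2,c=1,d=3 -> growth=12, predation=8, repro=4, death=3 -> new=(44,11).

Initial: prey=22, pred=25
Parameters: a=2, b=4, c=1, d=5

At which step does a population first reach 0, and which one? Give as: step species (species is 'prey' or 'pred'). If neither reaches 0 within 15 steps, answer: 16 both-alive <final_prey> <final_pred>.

Answer: 16 both-alive 2 1

Derivation:
Step 1: prey: 22+4-22=4; pred: 25+5-12=18
Step 2: prey: 4+0-2=2; pred: 18+0-9=9
Step 3: prey: 2+0-0=2; pred: 9+0-4=5
Step 4: prey: 2+0-0=2; pred: 5+0-2=3
Step 5: prey: 2+0-0=2; pred: 3+0-1=2
Step 6: prey: 2+0-0=2; pred: 2+0-1=1
Step 7: prey: 2+0-0=2; pred: 1+0-0=1
Steps 8-15: state stable at prey=2, pred=1 (no change)
No extinction within 15 steps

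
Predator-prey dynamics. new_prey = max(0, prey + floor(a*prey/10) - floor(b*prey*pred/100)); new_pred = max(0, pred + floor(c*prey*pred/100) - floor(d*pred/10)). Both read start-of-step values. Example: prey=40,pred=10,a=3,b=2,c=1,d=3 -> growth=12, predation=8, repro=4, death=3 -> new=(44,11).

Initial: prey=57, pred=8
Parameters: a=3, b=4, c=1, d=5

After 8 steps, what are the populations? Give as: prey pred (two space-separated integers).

Step 1: prey: 57+17-18=56; pred: 8+4-4=8
Step 2: prey: 56+16-17=55; pred: 8+4-4=8
Step 3: prey: 55+16-17=54; pred: 8+4-4=8
Step 4: prey: 54+16-17=53; pred: 8+4-4=8
Step 5: prey: 53+15-16=52; pred: 8+4-4=8
Step 6: prey: 52+15-16=51; pred: 8+4-4=8
Step 7: prey: 51+15-16=50; pred: 8+4-4=8
Step 8: prey: 50+15-16=49; pred: 8+4-4=8

Answer: 49 8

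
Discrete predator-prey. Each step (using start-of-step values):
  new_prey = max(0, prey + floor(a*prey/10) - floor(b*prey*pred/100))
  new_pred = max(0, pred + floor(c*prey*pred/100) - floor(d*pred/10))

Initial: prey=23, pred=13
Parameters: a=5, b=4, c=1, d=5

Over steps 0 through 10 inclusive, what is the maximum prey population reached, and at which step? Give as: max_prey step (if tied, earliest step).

Step 1: prey: 23+11-11=23; pred: 13+2-6=9
Step 2: prey: 23+11-8=26; pred: 9+2-4=7
Step 3: prey: 26+13-7=32; pred: 7+1-3=5
Step 4: prey: 32+16-6=42; pred: 5+1-2=4
Step 5: prey: 42+21-6=57; pred: 4+1-2=3
Step 6: prey: 57+28-6=79; pred: 3+1-1=3
Step 7: prey: 79+39-9=109; pred: 3+2-1=4
Step 8: prey: 109+54-17=146; pred: 4+4-2=6
Step 9: prey: 146+73-35=184; pred: 6+8-3=11
Step 10: prey: 184+92-80=196; pred: 11+20-5=26
Max prey = 196 at step 10

Answer: 196 10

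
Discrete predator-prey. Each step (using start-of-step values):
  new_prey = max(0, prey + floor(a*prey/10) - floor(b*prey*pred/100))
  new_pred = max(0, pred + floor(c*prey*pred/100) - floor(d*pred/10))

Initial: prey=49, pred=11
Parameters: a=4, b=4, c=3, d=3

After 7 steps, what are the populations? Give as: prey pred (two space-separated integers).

Step 1: prey: 49+19-21=47; pred: 11+16-3=24
Step 2: prey: 47+18-45=20; pred: 24+33-7=50
Step 3: prey: 20+8-40=0; pred: 50+30-15=65
Step 4: prey: 0+0-0=0; pred: 65+0-19=46
Step 5: prey: 0+0-0=0; pred: 46+0-13=33
Step 6: prey: 0+0-0=0; pred: 33+0-9=24
Step 7: prey: 0+0-0=0; pred: 24+0-7=17

Answer: 0 17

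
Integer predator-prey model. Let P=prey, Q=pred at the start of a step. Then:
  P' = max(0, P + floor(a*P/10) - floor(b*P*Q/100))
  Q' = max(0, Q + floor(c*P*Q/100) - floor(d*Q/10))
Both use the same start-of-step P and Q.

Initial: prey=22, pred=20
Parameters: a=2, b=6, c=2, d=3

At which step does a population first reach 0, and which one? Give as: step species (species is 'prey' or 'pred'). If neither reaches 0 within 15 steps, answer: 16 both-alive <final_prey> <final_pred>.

Step 1: prey: 22+4-26=0; pred: 20+8-6=22
First extinction: prey at step 1

Answer: 1 prey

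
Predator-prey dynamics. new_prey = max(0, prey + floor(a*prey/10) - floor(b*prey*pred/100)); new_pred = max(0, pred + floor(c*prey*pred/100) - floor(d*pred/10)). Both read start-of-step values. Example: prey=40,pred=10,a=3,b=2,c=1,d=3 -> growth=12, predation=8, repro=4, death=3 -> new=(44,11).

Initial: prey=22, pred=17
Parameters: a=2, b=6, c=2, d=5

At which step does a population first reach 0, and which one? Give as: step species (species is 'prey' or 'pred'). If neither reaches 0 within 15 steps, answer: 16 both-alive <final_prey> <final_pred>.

Step 1: prey: 22+4-22=4; pred: 17+7-8=16
Step 2: prey: 4+0-3=1; pred: 16+1-8=9
Step 3: prey: 1+0-0=1; pred: 9+0-4=5
Step 4: prey: 1+0-0=1; pred: 5+0-2=3
Step 5: prey: 1+0-0=1; pred: 3+0-1=2
Step 6: prey: 1+0-0=1; pred: 2+0-1=1
Step 7: prey: 1+0-0=1; pred: 1+0-0=1
Steps 8-15: state stable at prey=1, pred=1 (no change)
No extinction within 15 steps

Answer: 16 both-alive 1 1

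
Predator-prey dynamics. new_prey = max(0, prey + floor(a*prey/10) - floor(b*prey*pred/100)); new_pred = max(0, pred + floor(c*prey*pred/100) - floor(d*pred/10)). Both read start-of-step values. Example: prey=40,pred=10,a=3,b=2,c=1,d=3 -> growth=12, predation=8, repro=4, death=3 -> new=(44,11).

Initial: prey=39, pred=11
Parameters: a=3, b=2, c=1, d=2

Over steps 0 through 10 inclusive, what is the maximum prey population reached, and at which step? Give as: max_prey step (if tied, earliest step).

Answer: 44 2

Derivation:
Step 1: prey: 39+11-8=42; pred: 11+4-2=13
Step 2: prey: 42+12-10=44; pred: 13+5-2=16
Step 3: prey: 44+13-14=43; pred: 16+7-3=20
Step 4: prey: 43+12-17=38; pred: 20+8-4=24
Step 5: prey: 38+11-18=31; pred: 24+9-4=29
Step 6: prey: 31+9-17=23; pred: 29+8-5=32
Step 7: prey: 23+6-14=15; pred: 32+7-6=33
Step 8: prey: 15+4-9=10; pred: 33+4-6=31
Step 9: prey: 10+3-6=7; pred: 31+3-6=28
Step 10: prey: 7+2-3=6; pred: 28+1-5=24
Max prey = 44 at step 2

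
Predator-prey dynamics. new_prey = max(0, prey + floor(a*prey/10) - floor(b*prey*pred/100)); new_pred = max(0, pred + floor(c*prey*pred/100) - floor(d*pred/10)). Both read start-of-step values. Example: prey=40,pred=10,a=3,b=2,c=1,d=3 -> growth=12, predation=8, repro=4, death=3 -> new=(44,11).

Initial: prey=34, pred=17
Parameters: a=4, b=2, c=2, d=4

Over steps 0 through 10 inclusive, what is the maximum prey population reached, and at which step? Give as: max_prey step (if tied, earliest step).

Answer: 36 1

Derivation:
Step 1: prey: 34+13-11=36; pred: 17+11-6=22
Step 2: prey: 36+14-15=35; pred: 22+15-8=29
Step 3: prey: 35+14-20=29; pred: 29+20-11=38
Step 4: prey: 29+11-22=18; pred: 38+22-15=45
Step 5: prey: 18+7-16=9; pred: 45+16-18=43
Step 6: prey: 9+3-7=5; pred: 43+7-17=33
Step 7: prey: 5+2-3=4; pred: 33+3-13=23
Step 8: prey: 4+1-1=4; pred: 23+1-9=15
Step 9: prey: 4+1-1=4; pred: 15+1-6=10
Step 10: prey: 4+1-0=5; pred: 10+0-4=6
Max prey = 36 at step 1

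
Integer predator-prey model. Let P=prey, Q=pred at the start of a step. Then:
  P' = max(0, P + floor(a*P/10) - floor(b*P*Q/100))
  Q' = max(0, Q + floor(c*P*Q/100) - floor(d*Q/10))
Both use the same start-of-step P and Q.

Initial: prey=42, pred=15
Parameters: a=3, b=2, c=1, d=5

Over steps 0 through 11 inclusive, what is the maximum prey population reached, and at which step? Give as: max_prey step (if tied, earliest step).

Step 1: prey: 42+12-12=42; pred: 15+6-7=14
Step 2: prey: 42+12-11=43; pred: 14+5-7=12
Step 3: prey: 43+12-10=45; pred: 12+5-6=11
Step 4: prey: 45+13-9=49; pred: 11+4-5=10
Step 5: prey: 49+14-9=54; pred: 10+4-5=9
Step 6: prey: 54+16-9=61; pred: 9+4-4=9
Step 7: prey: 61+18-10=69; pred: 9+5-4=10
Step 8: prey: 69+20-13=76; pred: 10+6-5=11
Step 9: prey: 76+22-16=82; pred: 11+8-5=14
Step 10: prey: 82+24-22=84; pred: 14+11-7=18
Step 11: prey: 84+25-30=79; pred: 18+15-9=24
Max prey = 84 at step 10

Answer: 84 10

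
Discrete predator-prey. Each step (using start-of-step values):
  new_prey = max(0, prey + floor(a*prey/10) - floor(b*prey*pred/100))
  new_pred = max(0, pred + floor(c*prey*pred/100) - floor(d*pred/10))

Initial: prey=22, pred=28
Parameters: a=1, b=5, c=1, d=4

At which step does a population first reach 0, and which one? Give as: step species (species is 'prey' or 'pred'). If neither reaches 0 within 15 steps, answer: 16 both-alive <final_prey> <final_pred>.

Step 1: prey: 22+2-30=0; pred: 28+6-11=23
First extinction: prey at step 1

Answer: 1 prey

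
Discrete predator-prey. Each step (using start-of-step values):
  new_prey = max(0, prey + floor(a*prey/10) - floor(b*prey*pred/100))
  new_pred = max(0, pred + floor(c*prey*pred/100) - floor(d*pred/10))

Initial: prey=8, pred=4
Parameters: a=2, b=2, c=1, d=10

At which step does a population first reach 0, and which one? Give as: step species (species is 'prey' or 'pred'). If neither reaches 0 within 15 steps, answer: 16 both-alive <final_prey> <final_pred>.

Step 1: prey: 8+1-0=9; pred: 4+0-4=0
First extinction: pred at step 1

Answer: 1 pred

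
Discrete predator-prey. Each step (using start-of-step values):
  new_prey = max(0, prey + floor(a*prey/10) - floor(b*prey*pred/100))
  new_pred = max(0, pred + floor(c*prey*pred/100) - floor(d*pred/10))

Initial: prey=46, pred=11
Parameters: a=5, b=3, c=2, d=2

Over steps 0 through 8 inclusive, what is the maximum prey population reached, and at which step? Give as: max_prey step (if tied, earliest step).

Answer: 54 1

Derivation:
Step 1: prey: 46+23-15=54; pred: 11+10-2=19
Step 2: prey: 54+27-30=51; pred: 19+20-3=36
Step 3: prey: 51+25-55=21; pred: 36+36-7=65
Step 4: prey: 21+10-40=0; pred: 65+27-13=79
Step 5: prey: 0+0-0=0; pred: 79+0-15=64
Step 6: prey: 0+0-0=0; pred: 64+0-12=52
Step 7: prey: 0+0-0=0; pred: 52+0-10=42
Step 8: prey: 0+0-0=0; pred: 42+0-8=34
Max prey = 54 at step 1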